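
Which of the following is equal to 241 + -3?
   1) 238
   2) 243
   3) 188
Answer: 1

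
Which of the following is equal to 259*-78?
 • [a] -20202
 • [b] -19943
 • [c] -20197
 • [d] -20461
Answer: a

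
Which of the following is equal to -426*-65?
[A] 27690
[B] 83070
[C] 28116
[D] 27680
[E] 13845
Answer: A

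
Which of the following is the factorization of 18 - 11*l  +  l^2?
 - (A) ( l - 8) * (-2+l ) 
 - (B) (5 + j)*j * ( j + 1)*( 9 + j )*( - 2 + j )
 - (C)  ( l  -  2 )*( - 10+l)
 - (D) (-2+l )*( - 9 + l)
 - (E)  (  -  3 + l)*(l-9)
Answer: D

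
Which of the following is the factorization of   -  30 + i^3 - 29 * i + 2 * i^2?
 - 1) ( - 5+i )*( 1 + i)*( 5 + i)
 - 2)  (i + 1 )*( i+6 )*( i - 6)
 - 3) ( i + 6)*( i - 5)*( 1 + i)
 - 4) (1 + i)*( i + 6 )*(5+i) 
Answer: 3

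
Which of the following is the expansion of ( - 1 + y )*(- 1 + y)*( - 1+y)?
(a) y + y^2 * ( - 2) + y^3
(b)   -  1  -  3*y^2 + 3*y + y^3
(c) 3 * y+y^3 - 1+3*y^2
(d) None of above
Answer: b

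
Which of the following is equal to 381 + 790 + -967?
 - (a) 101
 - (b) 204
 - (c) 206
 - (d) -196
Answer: b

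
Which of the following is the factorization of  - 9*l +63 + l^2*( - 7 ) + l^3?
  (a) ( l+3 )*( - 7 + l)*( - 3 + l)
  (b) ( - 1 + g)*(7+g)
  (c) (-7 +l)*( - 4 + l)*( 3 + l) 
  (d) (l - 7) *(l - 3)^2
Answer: a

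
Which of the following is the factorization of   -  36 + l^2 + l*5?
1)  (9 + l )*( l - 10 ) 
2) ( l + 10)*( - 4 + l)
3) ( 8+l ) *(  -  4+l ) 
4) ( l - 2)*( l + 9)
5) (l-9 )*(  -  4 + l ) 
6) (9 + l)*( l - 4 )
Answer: 6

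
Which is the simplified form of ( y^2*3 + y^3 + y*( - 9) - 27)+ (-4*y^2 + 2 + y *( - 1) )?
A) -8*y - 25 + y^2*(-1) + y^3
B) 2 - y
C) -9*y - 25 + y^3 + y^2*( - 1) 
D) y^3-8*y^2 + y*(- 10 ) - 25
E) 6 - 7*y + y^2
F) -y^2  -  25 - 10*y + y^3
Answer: F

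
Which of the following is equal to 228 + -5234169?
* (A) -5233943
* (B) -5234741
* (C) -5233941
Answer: C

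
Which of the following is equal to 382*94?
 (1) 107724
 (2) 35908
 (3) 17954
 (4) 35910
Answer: 2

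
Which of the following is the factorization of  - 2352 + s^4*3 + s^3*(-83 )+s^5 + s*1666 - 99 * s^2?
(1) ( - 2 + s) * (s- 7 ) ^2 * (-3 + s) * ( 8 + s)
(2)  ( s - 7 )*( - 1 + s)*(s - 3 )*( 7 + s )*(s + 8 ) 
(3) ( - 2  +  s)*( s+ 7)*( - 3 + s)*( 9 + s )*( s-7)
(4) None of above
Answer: 4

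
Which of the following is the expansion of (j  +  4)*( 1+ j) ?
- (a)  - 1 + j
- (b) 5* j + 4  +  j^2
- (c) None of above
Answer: b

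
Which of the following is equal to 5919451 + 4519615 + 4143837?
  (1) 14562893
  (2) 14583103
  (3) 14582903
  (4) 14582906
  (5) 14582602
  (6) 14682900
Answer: 3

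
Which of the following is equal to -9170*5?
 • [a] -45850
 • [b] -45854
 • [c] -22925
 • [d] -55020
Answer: a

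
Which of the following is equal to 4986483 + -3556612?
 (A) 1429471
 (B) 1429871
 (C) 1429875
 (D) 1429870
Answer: B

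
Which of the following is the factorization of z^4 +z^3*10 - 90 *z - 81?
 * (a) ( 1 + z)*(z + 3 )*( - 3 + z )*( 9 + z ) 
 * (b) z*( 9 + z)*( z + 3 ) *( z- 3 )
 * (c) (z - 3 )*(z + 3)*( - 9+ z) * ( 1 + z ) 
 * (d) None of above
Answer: a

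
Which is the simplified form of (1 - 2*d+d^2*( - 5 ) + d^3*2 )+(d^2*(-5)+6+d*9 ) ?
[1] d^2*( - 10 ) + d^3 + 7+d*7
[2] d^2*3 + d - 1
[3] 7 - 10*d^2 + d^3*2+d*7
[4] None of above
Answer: 3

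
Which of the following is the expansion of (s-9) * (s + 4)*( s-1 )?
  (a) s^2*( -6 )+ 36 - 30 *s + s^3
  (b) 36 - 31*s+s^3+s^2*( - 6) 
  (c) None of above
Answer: b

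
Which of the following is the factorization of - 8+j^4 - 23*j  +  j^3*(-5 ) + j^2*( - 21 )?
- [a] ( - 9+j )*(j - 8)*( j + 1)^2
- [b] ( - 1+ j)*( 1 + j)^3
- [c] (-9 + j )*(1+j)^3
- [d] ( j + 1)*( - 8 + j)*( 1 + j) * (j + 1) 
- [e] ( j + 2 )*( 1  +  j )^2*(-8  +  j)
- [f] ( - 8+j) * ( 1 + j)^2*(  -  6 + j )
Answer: d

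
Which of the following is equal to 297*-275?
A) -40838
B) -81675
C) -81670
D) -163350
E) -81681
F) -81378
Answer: B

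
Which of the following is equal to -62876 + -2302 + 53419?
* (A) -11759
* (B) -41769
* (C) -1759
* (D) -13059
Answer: A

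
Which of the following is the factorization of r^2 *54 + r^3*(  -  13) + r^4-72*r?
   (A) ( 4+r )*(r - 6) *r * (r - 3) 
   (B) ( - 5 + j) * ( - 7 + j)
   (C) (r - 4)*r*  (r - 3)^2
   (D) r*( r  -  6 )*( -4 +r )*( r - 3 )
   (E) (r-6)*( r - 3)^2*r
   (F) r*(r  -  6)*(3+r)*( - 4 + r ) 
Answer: D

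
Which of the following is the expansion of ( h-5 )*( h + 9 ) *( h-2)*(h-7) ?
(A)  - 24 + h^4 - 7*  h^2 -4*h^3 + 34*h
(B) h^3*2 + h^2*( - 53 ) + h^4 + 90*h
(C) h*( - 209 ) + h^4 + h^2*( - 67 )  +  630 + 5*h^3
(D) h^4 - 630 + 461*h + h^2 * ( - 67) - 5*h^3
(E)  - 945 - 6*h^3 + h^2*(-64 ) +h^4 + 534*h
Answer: D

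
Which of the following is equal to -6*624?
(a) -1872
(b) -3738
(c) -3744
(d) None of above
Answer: c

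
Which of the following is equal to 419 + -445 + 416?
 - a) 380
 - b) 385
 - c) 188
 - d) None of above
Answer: d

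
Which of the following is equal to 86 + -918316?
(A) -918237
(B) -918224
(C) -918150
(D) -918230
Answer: D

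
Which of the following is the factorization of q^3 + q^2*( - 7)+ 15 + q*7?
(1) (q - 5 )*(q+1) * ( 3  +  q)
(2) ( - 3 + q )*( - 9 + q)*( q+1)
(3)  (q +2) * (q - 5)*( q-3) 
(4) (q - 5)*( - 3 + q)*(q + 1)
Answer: 4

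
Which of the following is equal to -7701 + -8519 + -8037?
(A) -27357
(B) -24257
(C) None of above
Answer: B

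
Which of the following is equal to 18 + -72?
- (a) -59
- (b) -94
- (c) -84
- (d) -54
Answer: d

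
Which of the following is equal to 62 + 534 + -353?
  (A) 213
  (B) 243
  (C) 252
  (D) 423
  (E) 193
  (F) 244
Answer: B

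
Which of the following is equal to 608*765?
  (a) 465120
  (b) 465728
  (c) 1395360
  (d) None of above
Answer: a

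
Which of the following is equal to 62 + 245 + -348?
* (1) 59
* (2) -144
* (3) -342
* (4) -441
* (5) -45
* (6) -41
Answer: 6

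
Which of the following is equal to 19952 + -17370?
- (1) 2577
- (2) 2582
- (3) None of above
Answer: 2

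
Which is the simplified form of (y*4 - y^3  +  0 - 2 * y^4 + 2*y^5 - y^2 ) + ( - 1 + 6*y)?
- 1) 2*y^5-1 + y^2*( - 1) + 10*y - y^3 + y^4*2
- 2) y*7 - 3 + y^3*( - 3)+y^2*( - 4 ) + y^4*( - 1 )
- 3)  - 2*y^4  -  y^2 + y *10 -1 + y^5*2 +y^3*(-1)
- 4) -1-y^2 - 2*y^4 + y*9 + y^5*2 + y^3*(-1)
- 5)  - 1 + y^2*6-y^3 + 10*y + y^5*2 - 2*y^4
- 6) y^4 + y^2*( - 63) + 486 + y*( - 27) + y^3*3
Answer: 3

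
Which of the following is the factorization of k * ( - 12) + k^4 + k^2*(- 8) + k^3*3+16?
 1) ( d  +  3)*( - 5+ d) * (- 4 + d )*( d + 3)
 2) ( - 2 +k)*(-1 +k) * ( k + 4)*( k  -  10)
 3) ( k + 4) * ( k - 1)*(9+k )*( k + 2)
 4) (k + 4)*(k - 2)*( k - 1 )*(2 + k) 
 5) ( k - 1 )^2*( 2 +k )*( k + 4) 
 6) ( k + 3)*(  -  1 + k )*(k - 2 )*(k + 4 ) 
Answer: 4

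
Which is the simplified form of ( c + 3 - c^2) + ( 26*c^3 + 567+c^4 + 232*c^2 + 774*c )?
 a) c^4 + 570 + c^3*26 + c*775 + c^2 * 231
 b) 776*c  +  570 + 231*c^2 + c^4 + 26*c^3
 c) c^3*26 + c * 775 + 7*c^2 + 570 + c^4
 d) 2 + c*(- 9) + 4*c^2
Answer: a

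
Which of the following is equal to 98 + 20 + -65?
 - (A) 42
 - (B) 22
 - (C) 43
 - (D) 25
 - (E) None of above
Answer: E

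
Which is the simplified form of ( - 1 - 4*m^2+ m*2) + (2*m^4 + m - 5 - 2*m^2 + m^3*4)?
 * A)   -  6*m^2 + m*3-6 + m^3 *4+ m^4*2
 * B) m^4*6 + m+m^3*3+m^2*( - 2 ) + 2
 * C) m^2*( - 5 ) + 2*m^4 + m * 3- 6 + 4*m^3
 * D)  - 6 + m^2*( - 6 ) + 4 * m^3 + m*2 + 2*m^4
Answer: A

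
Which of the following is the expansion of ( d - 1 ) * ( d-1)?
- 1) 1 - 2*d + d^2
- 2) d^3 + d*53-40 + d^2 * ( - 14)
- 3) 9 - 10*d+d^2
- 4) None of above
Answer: 1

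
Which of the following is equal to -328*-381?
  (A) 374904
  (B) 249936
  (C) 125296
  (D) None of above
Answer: D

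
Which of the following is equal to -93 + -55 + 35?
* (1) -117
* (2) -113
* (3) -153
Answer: 2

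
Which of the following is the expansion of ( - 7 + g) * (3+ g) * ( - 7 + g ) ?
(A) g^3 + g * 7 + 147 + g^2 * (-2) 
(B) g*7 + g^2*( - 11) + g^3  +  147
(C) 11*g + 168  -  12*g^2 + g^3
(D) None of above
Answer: B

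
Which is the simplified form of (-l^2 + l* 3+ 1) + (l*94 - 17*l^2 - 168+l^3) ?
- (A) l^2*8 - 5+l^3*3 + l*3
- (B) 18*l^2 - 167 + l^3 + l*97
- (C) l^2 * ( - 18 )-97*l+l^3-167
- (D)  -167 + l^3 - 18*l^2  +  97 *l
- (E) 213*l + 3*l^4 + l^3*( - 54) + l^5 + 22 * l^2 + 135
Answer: D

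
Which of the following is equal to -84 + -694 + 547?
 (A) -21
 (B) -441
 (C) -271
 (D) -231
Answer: D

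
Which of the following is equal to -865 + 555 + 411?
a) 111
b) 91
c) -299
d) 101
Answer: d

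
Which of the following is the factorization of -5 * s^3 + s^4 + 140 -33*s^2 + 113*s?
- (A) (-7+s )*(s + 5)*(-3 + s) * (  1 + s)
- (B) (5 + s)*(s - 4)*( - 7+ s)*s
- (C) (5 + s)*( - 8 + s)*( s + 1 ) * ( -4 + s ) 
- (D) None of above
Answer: D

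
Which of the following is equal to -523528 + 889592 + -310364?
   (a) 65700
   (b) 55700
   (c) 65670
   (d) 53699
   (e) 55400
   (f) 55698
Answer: b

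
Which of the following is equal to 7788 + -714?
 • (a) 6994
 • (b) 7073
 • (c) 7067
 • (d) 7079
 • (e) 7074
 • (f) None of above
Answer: e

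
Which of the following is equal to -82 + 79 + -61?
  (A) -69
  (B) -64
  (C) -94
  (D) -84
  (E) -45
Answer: B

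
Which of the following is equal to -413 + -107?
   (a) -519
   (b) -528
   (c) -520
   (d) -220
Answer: c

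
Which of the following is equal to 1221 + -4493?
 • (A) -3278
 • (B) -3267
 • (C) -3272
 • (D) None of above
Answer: C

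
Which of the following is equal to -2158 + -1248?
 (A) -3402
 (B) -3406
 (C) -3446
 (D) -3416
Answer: B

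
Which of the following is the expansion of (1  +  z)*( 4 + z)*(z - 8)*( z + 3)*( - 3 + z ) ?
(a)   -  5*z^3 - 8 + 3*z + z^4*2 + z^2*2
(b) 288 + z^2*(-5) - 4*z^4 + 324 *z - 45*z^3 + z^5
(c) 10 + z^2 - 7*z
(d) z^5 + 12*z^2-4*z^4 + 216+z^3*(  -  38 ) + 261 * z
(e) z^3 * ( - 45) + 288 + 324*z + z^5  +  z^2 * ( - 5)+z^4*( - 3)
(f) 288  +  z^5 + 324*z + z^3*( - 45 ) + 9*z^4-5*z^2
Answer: e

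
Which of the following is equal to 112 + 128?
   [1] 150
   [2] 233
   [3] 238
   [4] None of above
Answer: 4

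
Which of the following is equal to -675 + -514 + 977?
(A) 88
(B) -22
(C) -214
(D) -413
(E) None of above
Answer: E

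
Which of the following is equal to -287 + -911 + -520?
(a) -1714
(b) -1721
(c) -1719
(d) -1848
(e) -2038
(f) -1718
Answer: f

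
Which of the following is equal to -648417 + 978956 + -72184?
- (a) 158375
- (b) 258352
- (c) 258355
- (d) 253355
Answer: c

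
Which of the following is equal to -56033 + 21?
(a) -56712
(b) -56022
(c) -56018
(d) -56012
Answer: d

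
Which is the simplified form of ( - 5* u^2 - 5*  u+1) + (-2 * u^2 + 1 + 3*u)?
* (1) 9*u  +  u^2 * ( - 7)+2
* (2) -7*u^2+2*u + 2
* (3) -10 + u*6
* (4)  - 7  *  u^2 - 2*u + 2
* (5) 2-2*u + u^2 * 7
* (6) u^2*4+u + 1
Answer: 4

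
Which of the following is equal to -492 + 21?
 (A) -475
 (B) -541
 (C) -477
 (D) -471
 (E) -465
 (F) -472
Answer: D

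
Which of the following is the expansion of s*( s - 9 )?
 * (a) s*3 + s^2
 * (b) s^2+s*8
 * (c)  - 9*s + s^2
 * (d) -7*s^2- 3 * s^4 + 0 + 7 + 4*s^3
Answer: c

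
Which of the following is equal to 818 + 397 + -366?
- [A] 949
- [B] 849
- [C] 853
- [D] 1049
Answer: B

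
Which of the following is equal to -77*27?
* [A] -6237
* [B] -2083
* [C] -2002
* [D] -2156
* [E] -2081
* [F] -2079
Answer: F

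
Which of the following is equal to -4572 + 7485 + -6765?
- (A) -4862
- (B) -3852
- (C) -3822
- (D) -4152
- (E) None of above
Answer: B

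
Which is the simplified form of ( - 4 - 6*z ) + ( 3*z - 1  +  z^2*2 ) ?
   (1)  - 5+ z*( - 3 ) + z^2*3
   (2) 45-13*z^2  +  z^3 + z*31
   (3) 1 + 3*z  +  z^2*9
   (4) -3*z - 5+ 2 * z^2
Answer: 4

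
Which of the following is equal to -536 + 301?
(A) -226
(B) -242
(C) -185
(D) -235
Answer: D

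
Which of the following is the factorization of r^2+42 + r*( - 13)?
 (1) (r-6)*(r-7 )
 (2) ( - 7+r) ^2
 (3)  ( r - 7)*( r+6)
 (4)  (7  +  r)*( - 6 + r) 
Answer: 1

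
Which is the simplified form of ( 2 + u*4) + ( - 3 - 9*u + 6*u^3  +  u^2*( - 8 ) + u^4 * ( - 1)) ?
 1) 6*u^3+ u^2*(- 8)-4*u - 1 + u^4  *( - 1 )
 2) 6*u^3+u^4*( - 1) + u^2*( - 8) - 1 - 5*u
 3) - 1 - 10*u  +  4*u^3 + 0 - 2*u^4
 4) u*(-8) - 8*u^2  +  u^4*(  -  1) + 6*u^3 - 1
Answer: 2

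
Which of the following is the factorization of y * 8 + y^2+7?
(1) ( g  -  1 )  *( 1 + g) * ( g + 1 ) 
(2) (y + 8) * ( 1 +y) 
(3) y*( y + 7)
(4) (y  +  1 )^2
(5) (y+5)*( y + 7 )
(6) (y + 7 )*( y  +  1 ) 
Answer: 6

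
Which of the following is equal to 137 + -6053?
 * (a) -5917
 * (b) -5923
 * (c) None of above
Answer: c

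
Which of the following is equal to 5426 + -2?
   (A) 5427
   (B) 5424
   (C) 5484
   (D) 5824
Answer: B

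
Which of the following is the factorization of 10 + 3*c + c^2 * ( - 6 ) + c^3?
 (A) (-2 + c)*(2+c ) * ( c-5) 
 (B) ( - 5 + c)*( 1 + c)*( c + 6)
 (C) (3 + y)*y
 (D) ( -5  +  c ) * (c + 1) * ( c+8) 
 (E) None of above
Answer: E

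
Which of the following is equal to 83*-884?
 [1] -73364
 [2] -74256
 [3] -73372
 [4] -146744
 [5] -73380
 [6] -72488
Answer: 3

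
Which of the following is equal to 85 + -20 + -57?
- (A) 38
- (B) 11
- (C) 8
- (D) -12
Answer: C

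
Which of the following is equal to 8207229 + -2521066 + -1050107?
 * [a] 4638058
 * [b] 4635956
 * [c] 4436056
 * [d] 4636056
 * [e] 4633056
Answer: d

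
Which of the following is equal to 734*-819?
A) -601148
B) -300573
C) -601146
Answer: C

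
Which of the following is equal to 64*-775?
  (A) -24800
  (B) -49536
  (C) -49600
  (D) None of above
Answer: C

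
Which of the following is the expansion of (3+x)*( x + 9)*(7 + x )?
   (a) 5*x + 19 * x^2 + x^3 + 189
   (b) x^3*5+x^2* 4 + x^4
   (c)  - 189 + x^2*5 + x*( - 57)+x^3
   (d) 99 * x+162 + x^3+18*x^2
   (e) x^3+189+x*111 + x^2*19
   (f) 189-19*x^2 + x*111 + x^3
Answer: e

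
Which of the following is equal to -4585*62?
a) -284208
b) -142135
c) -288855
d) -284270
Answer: d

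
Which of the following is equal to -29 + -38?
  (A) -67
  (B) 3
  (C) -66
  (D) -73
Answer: A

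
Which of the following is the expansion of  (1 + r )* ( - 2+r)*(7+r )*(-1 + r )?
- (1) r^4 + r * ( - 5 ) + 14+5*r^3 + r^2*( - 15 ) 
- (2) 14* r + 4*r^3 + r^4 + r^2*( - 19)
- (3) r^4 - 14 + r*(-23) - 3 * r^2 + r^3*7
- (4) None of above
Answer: 1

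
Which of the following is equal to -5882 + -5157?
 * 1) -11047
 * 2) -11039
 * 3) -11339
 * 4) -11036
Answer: 2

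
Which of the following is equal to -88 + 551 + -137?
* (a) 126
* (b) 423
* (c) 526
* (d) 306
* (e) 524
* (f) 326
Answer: f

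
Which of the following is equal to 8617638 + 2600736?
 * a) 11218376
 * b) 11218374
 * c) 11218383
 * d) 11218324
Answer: b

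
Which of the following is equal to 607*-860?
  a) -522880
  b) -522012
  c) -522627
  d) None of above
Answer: d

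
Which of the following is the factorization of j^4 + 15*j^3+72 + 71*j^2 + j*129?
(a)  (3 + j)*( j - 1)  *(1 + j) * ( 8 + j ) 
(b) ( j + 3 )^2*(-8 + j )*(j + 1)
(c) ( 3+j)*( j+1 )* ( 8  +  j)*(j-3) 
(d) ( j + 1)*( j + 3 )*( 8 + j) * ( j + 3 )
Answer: d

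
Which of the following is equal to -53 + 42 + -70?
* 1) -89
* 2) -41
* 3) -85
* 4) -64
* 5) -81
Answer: 5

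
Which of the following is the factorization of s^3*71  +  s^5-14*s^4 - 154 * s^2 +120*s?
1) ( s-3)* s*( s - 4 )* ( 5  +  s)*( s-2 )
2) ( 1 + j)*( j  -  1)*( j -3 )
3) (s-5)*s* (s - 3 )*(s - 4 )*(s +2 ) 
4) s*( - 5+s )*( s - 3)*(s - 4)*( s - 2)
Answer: 4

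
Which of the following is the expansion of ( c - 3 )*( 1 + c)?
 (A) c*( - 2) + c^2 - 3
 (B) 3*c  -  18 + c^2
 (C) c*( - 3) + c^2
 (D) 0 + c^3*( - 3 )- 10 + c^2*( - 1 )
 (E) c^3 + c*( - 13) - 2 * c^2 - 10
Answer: A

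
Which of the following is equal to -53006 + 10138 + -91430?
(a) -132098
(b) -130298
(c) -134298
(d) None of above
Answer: c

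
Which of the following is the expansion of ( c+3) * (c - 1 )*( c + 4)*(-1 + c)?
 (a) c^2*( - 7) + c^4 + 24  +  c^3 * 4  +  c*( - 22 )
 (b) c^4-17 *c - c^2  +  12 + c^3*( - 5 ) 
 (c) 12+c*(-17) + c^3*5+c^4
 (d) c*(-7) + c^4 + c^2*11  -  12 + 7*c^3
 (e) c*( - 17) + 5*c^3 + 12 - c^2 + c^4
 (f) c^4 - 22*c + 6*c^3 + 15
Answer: e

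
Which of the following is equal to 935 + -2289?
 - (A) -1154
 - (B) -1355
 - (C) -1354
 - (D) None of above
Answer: C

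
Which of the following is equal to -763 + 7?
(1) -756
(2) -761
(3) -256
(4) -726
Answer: 1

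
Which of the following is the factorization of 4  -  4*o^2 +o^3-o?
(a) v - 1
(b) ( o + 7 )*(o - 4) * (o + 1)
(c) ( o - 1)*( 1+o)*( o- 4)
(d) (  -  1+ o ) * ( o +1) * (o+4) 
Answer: c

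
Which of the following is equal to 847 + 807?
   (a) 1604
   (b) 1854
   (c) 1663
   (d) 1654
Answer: d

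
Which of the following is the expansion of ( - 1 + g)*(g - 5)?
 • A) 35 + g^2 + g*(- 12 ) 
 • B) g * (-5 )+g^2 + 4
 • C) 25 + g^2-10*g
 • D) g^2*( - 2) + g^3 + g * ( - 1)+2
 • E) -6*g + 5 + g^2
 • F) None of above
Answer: E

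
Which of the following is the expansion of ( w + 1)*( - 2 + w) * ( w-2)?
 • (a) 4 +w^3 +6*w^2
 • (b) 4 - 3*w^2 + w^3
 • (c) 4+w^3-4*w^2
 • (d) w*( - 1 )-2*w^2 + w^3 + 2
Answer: b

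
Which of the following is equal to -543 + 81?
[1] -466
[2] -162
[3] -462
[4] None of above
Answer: 3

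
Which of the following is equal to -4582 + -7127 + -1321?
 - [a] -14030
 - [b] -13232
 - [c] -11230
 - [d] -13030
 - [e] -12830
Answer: d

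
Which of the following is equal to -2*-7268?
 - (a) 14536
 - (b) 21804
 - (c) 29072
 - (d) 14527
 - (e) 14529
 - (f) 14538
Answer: a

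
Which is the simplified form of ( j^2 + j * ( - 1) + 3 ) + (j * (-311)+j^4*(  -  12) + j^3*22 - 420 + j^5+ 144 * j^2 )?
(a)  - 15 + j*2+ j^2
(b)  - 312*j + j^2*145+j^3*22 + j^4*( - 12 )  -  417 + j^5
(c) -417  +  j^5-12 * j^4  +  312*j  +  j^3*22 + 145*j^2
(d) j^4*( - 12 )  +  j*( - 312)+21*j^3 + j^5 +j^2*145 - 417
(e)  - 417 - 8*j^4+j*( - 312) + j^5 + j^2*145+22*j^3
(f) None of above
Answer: b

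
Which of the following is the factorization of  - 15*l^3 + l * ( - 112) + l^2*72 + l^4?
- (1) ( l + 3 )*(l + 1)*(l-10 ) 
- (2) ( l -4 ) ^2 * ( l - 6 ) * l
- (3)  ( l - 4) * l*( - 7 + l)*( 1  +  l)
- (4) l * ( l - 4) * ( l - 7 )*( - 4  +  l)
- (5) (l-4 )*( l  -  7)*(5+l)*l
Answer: 4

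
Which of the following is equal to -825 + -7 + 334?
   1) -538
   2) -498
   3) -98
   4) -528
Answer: 2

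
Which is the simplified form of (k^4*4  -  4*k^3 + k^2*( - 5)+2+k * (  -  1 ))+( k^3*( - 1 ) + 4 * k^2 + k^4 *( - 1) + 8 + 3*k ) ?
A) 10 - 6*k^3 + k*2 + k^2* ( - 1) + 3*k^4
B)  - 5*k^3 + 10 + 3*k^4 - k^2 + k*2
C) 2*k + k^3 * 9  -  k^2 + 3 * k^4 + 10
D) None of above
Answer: B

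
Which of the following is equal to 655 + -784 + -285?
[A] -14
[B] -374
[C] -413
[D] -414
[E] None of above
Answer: D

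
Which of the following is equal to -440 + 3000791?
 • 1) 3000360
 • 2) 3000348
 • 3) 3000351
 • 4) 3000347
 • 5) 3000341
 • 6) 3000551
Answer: 3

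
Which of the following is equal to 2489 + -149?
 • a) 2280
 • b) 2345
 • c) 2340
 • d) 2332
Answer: c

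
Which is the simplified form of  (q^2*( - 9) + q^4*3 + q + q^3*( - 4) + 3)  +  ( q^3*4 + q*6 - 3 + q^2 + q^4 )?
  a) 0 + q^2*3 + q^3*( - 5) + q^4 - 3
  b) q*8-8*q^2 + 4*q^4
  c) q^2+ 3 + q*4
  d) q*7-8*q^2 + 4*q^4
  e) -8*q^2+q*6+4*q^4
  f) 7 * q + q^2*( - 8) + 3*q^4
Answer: d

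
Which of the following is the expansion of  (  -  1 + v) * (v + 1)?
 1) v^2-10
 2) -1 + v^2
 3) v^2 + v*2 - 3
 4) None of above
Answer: 2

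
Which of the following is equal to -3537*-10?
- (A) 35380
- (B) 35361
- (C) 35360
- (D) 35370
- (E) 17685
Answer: D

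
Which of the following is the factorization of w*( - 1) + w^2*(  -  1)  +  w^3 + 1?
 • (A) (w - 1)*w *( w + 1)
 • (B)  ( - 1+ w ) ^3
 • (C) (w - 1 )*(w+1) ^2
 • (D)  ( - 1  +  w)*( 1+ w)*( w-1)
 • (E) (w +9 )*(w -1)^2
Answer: D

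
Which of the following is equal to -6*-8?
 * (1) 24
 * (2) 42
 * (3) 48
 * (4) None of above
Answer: 3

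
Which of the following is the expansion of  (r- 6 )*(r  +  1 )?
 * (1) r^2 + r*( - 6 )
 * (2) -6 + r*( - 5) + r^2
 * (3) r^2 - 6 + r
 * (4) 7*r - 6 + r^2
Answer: 2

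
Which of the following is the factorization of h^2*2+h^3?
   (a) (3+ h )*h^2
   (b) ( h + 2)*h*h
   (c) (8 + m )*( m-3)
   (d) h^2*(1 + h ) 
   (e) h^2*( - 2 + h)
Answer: b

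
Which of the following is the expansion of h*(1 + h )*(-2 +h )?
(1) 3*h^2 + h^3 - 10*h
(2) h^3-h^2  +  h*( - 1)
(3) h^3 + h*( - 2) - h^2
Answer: 3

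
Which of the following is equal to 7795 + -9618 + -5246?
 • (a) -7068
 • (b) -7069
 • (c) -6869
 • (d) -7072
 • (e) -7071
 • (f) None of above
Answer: b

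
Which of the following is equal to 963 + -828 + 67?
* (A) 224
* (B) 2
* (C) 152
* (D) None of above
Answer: D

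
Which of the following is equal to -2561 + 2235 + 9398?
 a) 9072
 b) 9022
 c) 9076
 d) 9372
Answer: a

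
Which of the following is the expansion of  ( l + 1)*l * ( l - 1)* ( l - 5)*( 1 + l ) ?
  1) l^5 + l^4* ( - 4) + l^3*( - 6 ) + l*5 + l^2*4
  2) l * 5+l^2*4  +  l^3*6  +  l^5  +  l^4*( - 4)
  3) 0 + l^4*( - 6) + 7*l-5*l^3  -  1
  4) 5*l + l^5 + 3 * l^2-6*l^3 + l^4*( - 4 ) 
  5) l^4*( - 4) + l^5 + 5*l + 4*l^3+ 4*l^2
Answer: 1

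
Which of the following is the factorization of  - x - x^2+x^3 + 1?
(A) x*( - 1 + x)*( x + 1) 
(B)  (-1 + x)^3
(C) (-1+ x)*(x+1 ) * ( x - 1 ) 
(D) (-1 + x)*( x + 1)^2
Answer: C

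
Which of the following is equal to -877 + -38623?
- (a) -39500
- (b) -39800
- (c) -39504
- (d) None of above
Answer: a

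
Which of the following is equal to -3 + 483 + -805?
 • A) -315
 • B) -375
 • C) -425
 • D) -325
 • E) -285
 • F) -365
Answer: D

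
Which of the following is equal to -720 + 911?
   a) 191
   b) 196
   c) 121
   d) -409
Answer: a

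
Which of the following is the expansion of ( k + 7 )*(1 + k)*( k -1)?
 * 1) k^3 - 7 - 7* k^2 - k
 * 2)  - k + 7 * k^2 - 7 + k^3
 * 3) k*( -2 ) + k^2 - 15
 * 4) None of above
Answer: 2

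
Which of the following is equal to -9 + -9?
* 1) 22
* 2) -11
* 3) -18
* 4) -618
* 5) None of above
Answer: 3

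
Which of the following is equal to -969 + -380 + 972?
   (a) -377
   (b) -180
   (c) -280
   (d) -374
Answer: a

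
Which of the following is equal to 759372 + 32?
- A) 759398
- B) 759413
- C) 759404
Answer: C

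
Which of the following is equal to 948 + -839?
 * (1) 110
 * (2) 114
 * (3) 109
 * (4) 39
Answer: 3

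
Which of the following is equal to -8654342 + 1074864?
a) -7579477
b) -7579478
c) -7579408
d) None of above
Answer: b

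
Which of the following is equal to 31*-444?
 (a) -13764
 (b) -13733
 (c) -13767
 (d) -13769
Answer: a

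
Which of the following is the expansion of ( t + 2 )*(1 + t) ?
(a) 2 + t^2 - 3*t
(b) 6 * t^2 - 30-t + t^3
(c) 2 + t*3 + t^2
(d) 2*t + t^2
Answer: c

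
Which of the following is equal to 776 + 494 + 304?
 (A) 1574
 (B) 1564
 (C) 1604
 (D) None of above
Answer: A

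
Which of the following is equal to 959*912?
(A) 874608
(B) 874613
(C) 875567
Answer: A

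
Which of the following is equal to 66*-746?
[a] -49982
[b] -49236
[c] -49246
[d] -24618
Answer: b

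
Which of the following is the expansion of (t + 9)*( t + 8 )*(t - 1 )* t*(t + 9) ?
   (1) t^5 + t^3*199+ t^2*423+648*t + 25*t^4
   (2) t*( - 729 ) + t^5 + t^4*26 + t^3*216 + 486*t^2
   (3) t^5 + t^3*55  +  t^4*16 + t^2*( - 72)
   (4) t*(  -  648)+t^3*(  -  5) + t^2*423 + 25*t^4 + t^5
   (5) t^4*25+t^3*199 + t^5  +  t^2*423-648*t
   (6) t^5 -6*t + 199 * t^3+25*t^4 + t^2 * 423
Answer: 5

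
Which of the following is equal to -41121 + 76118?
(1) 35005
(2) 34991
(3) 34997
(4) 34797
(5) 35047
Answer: 3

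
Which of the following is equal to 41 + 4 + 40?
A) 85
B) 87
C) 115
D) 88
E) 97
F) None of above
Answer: A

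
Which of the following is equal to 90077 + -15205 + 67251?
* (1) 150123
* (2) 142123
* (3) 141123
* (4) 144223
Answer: 2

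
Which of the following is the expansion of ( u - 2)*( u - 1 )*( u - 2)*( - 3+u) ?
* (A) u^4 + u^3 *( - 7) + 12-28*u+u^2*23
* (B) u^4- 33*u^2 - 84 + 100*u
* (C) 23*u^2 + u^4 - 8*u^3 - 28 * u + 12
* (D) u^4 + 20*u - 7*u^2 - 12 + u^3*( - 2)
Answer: C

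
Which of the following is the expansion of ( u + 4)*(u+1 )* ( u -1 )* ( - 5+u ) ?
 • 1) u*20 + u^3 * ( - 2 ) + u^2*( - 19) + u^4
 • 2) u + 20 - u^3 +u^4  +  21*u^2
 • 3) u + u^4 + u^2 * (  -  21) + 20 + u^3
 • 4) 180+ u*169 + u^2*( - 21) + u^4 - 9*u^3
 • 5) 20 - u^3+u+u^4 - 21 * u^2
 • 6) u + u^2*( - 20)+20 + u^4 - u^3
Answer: 5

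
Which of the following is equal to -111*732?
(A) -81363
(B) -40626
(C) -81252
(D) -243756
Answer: C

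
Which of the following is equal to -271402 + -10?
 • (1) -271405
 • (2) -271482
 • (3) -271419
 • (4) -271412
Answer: 4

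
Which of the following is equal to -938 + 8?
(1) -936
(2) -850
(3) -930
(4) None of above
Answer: 3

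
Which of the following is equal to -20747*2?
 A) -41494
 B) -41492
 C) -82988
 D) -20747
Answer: A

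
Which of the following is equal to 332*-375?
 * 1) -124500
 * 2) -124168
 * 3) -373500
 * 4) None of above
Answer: 1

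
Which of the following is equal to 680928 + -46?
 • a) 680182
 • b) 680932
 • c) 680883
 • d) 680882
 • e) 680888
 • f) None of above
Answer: d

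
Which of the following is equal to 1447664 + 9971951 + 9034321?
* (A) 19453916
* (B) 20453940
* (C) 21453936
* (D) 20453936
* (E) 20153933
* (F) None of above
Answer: D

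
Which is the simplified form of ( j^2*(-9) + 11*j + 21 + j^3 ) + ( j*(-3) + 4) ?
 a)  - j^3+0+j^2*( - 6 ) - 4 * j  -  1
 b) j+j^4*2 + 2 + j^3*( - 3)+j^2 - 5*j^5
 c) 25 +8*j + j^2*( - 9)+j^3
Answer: c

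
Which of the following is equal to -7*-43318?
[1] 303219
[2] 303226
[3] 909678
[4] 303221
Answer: 2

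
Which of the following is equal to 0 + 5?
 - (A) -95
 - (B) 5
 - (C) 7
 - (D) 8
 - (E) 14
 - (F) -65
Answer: B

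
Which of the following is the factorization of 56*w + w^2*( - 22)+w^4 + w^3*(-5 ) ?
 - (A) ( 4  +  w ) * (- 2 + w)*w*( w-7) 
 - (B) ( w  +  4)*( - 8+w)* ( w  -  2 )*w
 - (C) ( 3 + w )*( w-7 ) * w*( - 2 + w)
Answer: A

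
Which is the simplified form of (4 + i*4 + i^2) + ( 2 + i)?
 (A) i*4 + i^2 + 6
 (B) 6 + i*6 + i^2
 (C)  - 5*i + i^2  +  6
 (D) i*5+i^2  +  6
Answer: D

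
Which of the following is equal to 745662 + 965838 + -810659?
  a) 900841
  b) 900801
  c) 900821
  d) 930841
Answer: a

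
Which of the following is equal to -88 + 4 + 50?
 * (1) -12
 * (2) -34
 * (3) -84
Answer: 2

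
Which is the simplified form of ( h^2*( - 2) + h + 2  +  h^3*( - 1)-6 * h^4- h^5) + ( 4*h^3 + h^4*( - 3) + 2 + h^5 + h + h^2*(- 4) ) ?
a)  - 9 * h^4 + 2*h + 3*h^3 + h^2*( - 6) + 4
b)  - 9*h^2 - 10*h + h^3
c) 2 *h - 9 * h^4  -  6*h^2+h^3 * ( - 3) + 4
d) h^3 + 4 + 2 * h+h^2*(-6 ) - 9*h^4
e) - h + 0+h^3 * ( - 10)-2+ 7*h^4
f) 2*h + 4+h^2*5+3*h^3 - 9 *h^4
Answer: a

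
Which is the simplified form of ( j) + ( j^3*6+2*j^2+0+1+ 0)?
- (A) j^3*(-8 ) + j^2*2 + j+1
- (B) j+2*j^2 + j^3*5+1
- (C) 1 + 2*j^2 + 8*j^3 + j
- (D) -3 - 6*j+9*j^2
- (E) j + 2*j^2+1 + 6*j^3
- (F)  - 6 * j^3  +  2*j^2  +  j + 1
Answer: E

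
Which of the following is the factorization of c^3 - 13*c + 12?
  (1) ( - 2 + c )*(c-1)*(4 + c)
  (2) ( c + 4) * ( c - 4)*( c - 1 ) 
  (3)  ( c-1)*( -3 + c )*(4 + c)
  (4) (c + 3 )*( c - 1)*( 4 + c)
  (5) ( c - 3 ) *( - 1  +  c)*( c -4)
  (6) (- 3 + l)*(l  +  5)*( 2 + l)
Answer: 3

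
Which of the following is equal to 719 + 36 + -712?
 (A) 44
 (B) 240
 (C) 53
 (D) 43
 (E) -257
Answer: D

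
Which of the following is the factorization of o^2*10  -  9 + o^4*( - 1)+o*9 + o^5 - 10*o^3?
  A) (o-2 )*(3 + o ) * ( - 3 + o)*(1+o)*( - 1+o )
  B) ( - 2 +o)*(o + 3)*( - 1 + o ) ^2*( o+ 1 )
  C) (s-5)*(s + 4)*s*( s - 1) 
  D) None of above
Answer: D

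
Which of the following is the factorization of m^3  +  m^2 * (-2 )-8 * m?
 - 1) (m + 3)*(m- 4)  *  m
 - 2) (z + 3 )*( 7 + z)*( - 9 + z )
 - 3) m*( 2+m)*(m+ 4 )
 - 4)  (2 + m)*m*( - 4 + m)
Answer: 4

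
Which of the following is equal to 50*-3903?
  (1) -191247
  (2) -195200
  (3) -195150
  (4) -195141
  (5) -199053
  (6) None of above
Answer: 3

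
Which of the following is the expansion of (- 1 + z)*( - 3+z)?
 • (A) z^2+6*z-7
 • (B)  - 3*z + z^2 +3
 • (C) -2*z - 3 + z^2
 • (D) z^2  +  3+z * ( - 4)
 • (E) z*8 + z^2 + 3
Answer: D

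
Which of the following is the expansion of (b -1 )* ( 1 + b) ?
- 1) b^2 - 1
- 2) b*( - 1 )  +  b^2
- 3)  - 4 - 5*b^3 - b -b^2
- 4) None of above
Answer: 1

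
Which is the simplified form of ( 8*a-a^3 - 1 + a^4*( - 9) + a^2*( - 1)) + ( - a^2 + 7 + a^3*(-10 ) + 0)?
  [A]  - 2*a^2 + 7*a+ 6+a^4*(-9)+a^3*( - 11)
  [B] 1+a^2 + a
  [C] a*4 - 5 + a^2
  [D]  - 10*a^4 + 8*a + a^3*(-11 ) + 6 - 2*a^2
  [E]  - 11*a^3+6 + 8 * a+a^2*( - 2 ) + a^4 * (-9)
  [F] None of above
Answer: E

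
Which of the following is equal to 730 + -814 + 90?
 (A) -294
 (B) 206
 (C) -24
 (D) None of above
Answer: D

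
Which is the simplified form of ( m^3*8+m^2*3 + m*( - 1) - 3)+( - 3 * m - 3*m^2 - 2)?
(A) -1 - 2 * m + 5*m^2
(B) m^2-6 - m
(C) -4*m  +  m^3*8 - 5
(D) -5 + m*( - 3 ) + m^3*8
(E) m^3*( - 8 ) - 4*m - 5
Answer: C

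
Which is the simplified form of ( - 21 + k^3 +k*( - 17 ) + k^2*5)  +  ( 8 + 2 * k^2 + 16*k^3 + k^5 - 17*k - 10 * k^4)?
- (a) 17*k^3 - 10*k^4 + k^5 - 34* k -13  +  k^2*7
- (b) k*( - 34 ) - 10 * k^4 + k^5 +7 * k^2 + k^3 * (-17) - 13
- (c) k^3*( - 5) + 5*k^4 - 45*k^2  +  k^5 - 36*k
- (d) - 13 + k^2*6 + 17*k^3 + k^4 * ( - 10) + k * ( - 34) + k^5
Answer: a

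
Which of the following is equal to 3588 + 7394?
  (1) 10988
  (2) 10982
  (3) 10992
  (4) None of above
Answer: 2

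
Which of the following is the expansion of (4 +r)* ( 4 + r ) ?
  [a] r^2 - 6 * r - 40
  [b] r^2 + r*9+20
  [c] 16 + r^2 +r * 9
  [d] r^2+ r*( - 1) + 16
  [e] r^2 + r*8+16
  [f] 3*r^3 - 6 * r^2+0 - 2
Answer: e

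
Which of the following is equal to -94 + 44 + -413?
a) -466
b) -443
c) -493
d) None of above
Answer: d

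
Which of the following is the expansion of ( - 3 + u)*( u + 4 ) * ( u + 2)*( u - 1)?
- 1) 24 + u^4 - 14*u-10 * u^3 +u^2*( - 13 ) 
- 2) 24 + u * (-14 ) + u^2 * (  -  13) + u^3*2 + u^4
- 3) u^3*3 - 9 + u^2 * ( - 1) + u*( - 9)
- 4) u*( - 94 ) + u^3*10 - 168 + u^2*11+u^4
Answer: 2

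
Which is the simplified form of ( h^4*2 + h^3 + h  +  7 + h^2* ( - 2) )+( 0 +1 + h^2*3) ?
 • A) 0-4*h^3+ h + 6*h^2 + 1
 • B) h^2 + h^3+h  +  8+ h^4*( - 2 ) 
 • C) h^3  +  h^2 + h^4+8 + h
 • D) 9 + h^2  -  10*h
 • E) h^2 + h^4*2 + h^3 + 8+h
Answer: E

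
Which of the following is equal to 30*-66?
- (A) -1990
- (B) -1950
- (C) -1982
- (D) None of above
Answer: D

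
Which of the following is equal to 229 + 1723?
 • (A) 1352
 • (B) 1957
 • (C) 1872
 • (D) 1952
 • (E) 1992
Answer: D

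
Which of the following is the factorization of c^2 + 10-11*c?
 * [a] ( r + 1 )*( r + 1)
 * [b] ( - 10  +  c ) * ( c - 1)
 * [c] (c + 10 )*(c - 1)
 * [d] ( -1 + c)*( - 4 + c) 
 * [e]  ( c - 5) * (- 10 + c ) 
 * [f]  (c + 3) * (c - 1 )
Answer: b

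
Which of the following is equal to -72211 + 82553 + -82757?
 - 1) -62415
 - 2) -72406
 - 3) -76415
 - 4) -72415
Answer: 4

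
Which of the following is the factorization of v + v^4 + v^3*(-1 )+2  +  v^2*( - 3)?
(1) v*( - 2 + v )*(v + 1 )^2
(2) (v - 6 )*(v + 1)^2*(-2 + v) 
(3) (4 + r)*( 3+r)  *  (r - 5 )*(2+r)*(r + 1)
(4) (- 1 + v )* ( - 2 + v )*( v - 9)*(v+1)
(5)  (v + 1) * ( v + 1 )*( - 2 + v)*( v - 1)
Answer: 5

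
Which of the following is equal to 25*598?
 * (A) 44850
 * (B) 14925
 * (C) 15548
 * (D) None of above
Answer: D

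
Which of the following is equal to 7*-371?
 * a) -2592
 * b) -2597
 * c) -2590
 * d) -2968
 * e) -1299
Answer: b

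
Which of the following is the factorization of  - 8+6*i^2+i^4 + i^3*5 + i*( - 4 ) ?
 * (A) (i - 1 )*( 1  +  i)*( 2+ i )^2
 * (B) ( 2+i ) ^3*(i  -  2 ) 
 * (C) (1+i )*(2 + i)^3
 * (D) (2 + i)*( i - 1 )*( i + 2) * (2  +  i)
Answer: D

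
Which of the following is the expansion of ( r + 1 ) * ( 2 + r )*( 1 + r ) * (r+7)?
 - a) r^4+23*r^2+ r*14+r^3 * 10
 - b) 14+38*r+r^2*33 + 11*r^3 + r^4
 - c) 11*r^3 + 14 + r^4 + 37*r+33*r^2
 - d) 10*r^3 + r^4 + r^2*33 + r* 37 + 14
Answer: c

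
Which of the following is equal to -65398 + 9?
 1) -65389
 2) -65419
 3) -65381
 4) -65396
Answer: 1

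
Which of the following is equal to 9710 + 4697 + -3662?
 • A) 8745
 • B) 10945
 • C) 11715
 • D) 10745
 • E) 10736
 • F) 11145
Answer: D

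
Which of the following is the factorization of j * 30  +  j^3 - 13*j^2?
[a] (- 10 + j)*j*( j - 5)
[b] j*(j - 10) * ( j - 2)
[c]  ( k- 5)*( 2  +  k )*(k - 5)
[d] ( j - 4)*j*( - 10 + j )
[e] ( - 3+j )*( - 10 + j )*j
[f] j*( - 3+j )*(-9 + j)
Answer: e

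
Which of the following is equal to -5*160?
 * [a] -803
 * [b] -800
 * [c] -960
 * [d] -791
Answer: b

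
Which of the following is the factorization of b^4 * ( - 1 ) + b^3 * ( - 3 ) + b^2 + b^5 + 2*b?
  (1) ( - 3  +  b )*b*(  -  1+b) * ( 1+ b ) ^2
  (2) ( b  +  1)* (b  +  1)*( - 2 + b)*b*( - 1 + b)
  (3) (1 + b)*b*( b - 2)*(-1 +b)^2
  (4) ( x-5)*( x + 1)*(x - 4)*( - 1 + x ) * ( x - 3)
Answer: 2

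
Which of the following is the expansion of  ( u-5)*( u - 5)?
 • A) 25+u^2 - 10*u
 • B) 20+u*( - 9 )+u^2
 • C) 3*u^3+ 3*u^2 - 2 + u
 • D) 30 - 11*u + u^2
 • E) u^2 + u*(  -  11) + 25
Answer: A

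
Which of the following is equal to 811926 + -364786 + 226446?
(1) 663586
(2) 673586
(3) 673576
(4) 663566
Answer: 2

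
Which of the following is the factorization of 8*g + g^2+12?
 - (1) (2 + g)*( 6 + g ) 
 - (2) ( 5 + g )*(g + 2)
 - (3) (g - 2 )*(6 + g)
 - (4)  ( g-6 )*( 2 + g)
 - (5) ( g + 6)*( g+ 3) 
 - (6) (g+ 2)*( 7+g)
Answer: 1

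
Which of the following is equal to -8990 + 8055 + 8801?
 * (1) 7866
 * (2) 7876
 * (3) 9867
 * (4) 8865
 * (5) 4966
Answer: 1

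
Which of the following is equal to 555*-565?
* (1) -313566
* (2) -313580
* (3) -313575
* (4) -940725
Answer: 3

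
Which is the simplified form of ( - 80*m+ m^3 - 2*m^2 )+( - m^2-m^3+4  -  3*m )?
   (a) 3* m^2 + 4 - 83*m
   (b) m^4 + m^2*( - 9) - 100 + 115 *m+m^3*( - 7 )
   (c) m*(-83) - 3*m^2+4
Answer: c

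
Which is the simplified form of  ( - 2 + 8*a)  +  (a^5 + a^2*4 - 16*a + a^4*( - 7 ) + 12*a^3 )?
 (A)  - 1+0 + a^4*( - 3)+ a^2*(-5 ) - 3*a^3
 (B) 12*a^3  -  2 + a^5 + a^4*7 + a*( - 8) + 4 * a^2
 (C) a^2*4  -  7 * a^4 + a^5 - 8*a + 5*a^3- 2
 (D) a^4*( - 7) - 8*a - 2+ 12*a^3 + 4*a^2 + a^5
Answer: D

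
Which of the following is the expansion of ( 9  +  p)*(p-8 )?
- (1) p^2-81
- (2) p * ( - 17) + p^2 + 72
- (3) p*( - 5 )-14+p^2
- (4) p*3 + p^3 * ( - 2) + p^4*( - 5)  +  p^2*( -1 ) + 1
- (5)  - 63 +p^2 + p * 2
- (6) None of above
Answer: 6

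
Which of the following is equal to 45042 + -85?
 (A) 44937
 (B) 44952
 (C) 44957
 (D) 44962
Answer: C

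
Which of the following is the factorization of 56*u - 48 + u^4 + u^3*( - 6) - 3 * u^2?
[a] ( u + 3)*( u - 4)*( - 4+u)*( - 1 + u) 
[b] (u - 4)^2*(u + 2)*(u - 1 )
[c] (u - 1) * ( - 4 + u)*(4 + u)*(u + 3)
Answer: a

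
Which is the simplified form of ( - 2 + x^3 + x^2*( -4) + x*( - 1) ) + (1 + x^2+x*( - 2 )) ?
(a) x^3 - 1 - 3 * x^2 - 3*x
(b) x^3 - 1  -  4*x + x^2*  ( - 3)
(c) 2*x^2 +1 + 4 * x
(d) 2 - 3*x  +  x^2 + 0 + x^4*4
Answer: a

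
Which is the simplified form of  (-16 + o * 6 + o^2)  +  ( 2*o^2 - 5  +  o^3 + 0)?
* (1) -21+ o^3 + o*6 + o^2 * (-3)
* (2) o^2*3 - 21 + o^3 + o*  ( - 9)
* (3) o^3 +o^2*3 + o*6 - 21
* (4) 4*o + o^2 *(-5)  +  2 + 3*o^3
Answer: 3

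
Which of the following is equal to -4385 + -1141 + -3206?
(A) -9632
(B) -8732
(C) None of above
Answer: B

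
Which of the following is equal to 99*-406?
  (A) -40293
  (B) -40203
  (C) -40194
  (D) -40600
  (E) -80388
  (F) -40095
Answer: C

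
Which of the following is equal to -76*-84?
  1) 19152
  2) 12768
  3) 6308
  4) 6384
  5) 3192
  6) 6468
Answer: 4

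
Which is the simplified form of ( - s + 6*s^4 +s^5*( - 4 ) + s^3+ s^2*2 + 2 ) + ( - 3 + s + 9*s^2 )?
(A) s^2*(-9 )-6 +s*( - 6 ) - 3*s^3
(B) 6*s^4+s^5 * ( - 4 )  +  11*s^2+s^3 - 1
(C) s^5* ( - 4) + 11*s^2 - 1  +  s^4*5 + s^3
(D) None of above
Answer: B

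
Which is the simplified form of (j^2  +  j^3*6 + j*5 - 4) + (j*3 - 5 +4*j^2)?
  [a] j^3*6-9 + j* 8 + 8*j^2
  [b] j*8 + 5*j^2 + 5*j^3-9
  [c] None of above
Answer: c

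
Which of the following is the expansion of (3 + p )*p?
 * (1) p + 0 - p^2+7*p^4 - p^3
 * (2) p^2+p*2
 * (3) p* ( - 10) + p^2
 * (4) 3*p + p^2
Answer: 4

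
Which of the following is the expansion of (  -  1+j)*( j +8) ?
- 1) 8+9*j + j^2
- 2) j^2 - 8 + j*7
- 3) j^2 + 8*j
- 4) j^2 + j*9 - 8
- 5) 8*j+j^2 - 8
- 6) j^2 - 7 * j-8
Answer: 2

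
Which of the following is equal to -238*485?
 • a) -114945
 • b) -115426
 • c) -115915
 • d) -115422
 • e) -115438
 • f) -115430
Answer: f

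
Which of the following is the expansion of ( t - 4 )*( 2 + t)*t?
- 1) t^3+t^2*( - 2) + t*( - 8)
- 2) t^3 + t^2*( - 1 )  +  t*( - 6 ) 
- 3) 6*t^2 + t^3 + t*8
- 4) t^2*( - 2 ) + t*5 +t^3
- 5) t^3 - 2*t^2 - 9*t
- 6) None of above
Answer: 1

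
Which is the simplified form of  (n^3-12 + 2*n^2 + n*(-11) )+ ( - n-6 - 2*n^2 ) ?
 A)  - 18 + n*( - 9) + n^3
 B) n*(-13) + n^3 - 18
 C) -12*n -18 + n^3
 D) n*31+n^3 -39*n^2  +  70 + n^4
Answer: C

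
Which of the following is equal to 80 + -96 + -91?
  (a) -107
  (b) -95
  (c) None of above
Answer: a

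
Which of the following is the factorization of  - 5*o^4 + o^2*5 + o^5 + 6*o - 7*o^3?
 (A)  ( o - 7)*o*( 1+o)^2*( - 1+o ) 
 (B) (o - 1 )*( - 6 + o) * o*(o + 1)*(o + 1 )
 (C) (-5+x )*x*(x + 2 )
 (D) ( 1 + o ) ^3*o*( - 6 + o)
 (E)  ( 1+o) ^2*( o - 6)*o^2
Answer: B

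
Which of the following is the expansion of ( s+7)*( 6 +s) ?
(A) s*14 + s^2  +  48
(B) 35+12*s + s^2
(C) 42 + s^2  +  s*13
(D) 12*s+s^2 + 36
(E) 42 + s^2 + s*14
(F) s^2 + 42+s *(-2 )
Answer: C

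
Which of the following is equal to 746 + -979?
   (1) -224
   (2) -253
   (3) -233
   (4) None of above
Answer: 3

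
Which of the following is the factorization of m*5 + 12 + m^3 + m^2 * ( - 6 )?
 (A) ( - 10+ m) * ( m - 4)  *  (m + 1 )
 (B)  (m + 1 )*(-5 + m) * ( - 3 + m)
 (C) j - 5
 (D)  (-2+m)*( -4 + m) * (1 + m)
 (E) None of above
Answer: E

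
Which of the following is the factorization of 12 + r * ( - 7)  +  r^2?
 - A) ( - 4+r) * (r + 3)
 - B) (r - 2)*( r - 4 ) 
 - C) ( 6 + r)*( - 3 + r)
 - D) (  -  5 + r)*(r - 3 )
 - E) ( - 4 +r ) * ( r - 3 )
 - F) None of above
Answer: E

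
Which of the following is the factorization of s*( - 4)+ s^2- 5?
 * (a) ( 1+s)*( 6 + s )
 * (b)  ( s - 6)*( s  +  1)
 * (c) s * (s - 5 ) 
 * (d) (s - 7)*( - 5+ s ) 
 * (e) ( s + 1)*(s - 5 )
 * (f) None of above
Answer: e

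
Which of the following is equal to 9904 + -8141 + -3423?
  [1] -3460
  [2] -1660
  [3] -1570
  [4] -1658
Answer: 2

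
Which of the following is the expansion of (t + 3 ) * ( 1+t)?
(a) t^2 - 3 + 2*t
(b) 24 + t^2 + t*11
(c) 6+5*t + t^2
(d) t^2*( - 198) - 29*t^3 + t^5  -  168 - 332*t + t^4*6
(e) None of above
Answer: e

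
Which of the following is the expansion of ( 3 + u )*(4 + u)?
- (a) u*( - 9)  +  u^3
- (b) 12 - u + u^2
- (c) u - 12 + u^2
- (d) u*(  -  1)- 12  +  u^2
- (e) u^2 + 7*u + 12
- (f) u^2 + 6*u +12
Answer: e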